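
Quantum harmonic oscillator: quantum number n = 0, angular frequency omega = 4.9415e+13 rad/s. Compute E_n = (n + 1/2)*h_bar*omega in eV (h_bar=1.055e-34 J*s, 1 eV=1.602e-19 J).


E = (n + 1/2) * h_bar * omega
= (0 + 0.5) * 1.055e-34 * 4.9415e+13
= 0.5 * 5.2133e-21
= 2.6066e-21 J
= 0.0163 eV

0.0163


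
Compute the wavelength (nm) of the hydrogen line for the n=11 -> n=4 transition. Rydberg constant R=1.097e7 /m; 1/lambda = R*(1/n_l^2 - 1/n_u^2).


1/lambda = R * (1/n_l^2 - 1/n_u^2)
= 1.097e7 * (1/4^2 - 1/11^2)
= 1.097e7 * (0.0625 - 0.008264)
= 1.097e7 * 0.054236
= 5.9496e+05 /m
lambda = 1 / 5.9496e+05 = 1680.7744 nm

1680.7744


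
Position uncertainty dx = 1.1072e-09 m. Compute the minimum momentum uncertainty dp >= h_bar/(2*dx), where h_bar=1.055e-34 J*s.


dp = h_bar / (2 * dx)
= 1.055e-34 / (2 * 1.1072e-09)
= 1.055e-34 / 2.2144e-09
= 4.7643e-26 kg*m/s

4.7643e-26


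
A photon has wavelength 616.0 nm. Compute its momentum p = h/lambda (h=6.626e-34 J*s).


p = h / lambda
= 6.626e-34 / (616.0e-9)
= 6.626e-34 / 6.1600e-07
= 1.0756e-27 kg*m/s

1.0756e-27


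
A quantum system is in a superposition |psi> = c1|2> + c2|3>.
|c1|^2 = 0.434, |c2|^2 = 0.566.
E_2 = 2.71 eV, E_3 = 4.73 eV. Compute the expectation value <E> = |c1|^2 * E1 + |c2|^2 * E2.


<E> = |c1|^2 * E1 + |c2|^2 * E2
= 0.434 * 2.71 + 0.566 * 4.73
= 1.1761 + 2.6772
= 3.8533 eV

3.8533


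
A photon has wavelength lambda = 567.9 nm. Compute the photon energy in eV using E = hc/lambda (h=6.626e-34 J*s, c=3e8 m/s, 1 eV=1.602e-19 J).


E = hc / lambda
= (6.626e-34)(3e8) / (567.9e-9)
= 1.9878e-25 / 5.6790e-07
= 3.5003e-19 J
Converting to eV: 3.5003e-19 / 1.602e-19
= 2.1849 eV

2.1849


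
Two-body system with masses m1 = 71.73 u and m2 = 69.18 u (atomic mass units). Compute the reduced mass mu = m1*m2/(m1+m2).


mu = m1 * m2 / (m1 + m2)
= 71.73 * 69.18 / (71.73 + 69.18)
= 4962.2814 / 140.91
= 35.216 u

35.216


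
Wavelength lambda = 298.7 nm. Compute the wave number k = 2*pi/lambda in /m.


k = 2 * pi / lambda
= 6.2832 / (298.7e-9)
= 6.2832 / 2.9870e-07
= 2.1035e+07 /m

2.1035e+07


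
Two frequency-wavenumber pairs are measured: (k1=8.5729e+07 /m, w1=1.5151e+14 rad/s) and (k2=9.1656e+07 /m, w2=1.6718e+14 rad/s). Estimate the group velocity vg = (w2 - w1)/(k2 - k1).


vg = (w2 - w1) / (k2 - k1)
= (1.6718e+14 - 1.5151e+14) / (9.1656e+07 - 8.5729e+07)
= 1.5670e+13 / 5.9270e+06
= 2.6438e+06 m/s

2.6438e+06


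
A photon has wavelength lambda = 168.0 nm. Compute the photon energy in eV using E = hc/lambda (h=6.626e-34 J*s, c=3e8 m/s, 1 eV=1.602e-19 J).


E = hc / lambda
= (6.626e-34)(3e8) / (168.0e-9)
= 1.9878e-25 / 1.6800e-07
= 1.1832e-18 J
Converting to eV: 1.1832e-18 / 1.602e-19
= 7.3859 eV

7.3859


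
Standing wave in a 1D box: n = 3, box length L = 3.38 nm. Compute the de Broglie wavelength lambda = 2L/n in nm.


lambda = 2L / n
= 2 * 3.38 / 3
= 6.76 / 3
= 2.2533 nm

2.2533


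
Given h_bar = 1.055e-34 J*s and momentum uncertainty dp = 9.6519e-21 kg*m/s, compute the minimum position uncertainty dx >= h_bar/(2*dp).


dx = h_bar / (2 * dp)
= 1.055e-34 / (2 * 9.6519e-21)
= 1.055e-34 / 1.9304e-20
= 5.4652e-15 m

5.4652e-15


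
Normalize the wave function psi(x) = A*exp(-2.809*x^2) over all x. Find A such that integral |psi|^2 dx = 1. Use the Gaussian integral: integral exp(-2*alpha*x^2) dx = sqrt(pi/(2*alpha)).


integral |psi|^2 dx = A^2 * sqrt(pi/(2*alpha)) = 1
A^2 = sqrt(2*alpha/pi)
= sqrt(2 * 2.809 / pi)
= 1.33726
A = sqrt(1.33726)
= 1.1564

1.1564


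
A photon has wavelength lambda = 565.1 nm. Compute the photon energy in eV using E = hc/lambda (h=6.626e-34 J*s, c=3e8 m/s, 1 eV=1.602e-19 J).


E = hc / lambda
= (6.626e-34)(3e8) / (565.1e-9)
= 1.9878e-25 / 5.6510e-07
= 3.5176e-19 J
Converting to eV: 3.5176e-19 / 1.602e-19
= 2.1958 eV

2.1958


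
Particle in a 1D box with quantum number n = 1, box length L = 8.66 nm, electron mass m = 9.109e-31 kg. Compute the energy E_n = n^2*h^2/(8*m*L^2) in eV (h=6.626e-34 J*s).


E = n^2 * h^2 / (8 * m * L^2)
= 1^2 * (6.626e-34)^2 / (8 * 9.109e-31 * (8.66e-9)^2)
= 1 * 4.3904e-67 / (8 * 9.109e-31 * 7.4996e-17)
= 8.0335e-22 J
= 0.005 eV

0.005


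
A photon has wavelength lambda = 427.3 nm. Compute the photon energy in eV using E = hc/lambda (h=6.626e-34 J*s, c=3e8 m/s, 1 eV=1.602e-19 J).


E = hc / lambda
= (6.626e-34)(3e8) / (427.3e-9)
= 1.9878e-25 / 4.2730e-07
= 4.6520e-19 J
Converting to eV: 4.6520e-19 / 1.602e-19
= 2.9039 eV

2.9039


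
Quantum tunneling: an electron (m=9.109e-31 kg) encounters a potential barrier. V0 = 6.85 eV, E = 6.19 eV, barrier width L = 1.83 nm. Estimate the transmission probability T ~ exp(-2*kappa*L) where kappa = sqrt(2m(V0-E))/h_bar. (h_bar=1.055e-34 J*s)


V0 - E = 0.66 eV = 1.0573e-19 J
kappa = sqrt(2 * m * (V0-E)) / h_bar
= sqrt(2 * 9.109e-31 * 1.0573e-19) / 1.055e-34
= 4.1601e+09 /m
2*kappa*L = 2 * 4.1601e+09 * 1.83e-9
= 15.2259
T = exp(-15.2259) = 2.440549e-07

2.440549e-07


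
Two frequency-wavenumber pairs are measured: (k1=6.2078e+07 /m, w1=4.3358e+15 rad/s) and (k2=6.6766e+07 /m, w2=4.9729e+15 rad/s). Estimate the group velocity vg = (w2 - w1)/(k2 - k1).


vg = (w2 - w1) / (k2 - k1)
= (4.9729e+15 - 4.3358e+15) / (6.6766e+07 - 6.2078e+07)
= 6.3710e+14 / 4.6880e+06
= 1.3590e+08 m/s

1.3590e+08


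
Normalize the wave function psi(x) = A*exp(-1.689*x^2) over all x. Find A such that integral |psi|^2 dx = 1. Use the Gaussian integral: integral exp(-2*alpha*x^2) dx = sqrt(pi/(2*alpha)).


integral |psi|^2 dx = A^2 * sqrt(pi/(2*alpha)) = 1
A^2 = sqrt(2*alpha/pi)
= sqrt(2 * 1.689 / pi)
= 1.036943
A = sqrt(1.036943)
= 1.0183

1.0183


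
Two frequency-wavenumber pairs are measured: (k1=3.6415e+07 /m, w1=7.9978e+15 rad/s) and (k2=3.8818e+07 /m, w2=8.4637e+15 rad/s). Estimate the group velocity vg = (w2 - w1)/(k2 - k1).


vg = (w2 - w1) / (k2 - k1)
= (8.4637e+15 - 7.9978e+15) / (3.8818e+07 - 3.6415e+07)
= 4.6590e+14 / 2.4030e+06
= 1.9388e+08 m/s

1.9388e+08


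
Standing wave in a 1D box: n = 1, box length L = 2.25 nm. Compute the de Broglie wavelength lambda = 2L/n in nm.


lambda = 2L / n
= 2 * 2.25 / 1
= 4.5 / 1
= 4.5 nm

4.5


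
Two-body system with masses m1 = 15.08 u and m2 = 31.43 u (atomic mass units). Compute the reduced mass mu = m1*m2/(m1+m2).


mu = m1 * m2 / (m1 + m2)
= 15.08 * 31.43 / (15.08 + 31.43)
= 473.9644 / 46.51
= 10.1906 u

10.1906


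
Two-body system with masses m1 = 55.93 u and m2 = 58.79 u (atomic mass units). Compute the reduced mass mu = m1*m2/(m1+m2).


mu = m1 * m2 / (m1 + m2)
= 55.93 * 58.79 / (55.93 + 58.79)
= 3288.1247 / 114.72
= 28.6622 u

28.6622


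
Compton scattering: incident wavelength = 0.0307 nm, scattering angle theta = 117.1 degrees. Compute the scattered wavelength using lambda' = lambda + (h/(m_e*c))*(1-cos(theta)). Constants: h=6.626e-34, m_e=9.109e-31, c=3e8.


Compton wavelength: h/(m_e*c) = 2.4247e-12 m
d_lambda = 2.4247e-12 * (1 - cos(117.1 deg))
= 2.4247e-12 * 1.455545
= 3.5293e-12 m = 0.003529 nm
lambda' = 0.0307 + 0.003529
= 0.034229 nm

0.034229


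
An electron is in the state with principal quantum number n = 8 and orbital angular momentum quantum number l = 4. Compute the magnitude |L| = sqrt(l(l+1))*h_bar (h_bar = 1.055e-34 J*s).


L = sqrt(l*(l+1)) * h_bar
= sqrt(4 * 5) * 1.055e-34
= sqrt(20) * 1.055e-34
= 4.4721 * 1.055e-34
= 4.7181e-34 J*s

4.7181e-34


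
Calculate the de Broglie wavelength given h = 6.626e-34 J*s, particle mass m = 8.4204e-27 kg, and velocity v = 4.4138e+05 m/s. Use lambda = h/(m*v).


lambda = h / (m * v)
= 6.626e-34 / (8.4204e-27 * 4.4138e+05)
= 6.626e-34 / 3.7166e-21
= 1.7828e-13 m

1.7828e-13


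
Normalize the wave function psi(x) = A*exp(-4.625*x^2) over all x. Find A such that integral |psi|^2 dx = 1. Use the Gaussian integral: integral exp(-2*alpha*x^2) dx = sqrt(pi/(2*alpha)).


integral |psi|^2 dx = A^2 * sqrt(pi/(2*alpha)) = 1
A^2 = sqrt(2*alpha/pi)
= sqrt(2 * 4.625 / pi)
= 1.715916
A = sqrt(1.715916)
= 1.3099

1.3099


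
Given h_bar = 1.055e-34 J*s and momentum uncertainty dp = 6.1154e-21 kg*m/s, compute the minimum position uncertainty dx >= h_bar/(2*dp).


dx = h_bar / (2 * dp)
= 1.055e-34 / (2 * 6.1154e-21)
= 1.055e-34 / 1.2231e-20
= 8.6258e-15 m

8.6258e-15


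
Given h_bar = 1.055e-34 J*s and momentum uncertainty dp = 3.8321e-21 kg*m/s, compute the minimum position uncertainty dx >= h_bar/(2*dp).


dx = h_bar / (2 * dp)
= 1.055e-34 / (2 * 3.8321e-21)
= 1.055e-34 / 7.6642e-21
= 1.3765e-14 m

1.3765e-14


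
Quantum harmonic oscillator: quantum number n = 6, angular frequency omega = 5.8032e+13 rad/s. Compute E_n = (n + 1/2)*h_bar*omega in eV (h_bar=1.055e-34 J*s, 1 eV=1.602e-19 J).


E = (n + 1/2) * h_bar * omega
= (6 + 0.5) * 1.055e-34 * 5.8032e+13
= 6.5 * 6.1224e-21
= 3.9795e-20 J
= 0.2484 eV

0.2484


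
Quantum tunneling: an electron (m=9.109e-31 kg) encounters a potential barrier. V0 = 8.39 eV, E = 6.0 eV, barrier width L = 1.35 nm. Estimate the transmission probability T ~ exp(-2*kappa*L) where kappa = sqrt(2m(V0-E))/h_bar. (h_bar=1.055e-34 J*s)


V0 - E = 2.39 eV = 3.8288e-19 J
kappa = sqrt(2 * m * (V0-E)) / h_bar
= sqrt(2 * 9.109e-31 * 3.8288e-19) / 1.055e-34
= 7.9164e+09 /m
2*kappa*L = 2 * 7.9164e+09 * 1.35e-9
= 21.3743
T = exp(-21.3743) = 5.215072e-10

5.215072e-10


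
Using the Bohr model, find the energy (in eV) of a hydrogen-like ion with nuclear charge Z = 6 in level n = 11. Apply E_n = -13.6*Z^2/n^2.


E_n = -13.6 * Z^2 / n^2
= -13.6 * 6^2 / 11^2
= -13.6 * 36 / 121
= -4.0463 eV

-4.0463


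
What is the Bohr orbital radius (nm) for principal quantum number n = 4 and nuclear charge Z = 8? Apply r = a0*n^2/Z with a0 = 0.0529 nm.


r = a0 * n^2 / Z
= 0.0529 * 4^2 / 8
= 0.0529 * 16 / 8
= 0.1058 nm

0.1058


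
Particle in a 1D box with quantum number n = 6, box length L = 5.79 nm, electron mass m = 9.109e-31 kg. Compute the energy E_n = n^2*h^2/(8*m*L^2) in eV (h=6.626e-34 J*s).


E = n^2 * h^2 / (8 * m * L^2)
= 6^2 * (6.626e-34)^2 / (8 * 9.109e-31 * (5.79e-9)^2)
= 36 * 4.3904e-67 / (8 * 9.109e-31 * 3.3524e-17)
= 6.4698e-20 J
= 0.4039 eV

0.4039


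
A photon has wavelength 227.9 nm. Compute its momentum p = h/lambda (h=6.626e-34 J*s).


p = h / lambda
= 6.626e-34 / (227.9e-9)
= 6.626e-34 / 2.2790e-07
= 2.9074e-27 kg*m/s

2.9074e-27


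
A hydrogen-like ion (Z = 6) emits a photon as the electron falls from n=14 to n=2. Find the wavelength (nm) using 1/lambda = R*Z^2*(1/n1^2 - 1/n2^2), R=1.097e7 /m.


1/lambda = R * Z^2 * (1/n1^2 - 1/n2^2)
= 1.097e7 * 6^2 * (1/2^2 - 1/14^2)
= 1.097e7 * 36 * (0.25 - 0.005102)
= 9.6715e+07 /m
lambda = 1 / 9.6715e+07
= 10.3396 nm

10.3396


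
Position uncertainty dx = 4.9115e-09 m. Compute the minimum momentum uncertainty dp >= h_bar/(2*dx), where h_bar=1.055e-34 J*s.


dp = h_bar / (2 * dx)
= 1.055e-34 / (2 * 4.9115e-09)
= 1.055e-34 / 9.8230e-09
= 1.0740e-26 kg*m/s

1.0740e-26


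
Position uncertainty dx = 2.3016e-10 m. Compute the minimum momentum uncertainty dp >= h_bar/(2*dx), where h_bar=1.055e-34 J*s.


dp = h_bar / (2 * dx)
= 1.055e-34 / (2 * 2.3016e-10)
= 1.055e-34 / 4.6032e-10
= 2.2919e-25 kg*m/s

2.2919e-25


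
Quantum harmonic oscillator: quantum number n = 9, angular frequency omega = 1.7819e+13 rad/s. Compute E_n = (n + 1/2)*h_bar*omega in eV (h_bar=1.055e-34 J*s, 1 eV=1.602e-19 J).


E = (n + 1/2) * h_bar * omega
= (9 + 0.5) * 1.055e-34 * 1.7819e+13
= 9.5 * 1.8799e-21
= 1.7859e-20 J
= 0.1115 eV

0.1115


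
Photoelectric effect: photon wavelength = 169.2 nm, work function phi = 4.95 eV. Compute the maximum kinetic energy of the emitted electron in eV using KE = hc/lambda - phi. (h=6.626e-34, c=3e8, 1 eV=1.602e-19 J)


E_photon = hc / lambda
= (6.626e-34)(3e8) / (169.2e-9)
= 1.1748e-18 J
= 7.3335 eV
KE = E_photon - phi
= 7.3335 - 4.95
= 2.3835 eV

2.3835


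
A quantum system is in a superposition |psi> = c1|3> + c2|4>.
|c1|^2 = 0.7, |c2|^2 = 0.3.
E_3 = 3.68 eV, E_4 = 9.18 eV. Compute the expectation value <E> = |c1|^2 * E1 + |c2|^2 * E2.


<E> = |c1|^2 * E1 + |c2|^2 * E2
= 0.7 * 3.68 + 0.3 * 9.18
= 2.576 + 2.754
= 5.33 eV

5.33


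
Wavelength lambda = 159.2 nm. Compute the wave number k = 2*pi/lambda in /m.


k = 2 * pi / lambda
= 6.2832 / (159.2e-9)
= 6.2832 / 1.5920e-07
= 3.9467e+07 /m

3.9467e+07


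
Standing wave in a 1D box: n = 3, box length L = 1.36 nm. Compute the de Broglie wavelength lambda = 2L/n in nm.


lambda = 2L / n
= 2 * 1.36 / 3
= 2.72 / 3
= 0.9067 nm

0.9067


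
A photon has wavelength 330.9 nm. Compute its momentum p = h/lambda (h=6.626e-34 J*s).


p = h / lambda
= 6.626e-34 / (330.9e-9)
= 6.626e-34 / 3.3090e-07
= 2.0024e-27 kg*m/s

2.0024e-27


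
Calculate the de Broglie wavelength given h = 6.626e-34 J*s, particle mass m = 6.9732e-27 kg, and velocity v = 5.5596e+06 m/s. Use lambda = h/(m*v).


lambda = h / (m * v)
= 6.626e-34 / (6.9732e-27 * 5.5596e+06)
= 6.626e-34 / 3.8768e-20
= 1.7091e-14 m

1.7091e-14


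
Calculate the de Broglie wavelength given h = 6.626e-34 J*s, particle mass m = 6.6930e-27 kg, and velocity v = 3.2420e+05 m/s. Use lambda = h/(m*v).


lambda = h / (m * v)
= 6.626e-34 / (6.6930e-27 * 3.2420e+05)
= 6.626e-34 / 2.1699e-21
= 3.0536e-13 m

3.0536e-13


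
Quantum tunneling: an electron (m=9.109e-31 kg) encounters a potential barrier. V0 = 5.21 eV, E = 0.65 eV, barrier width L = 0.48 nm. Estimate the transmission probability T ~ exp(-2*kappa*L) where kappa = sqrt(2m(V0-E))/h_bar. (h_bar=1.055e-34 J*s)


V0 - E = 4.56 eV = 7.3051e-19 J
kappa = sqrt(2 * m * (V0-E)) / h_bar
= sqrt(2 * 9.109e-31 * 7.3051e-19) / 1.055e-34
= 1.0935e+10 /m
2*kappa*L = 2 * 1.0935e+10 * 0.48e-9
= 10.4974
T = exp(-10.4974) = 2.760743e-05

2.760743e-05


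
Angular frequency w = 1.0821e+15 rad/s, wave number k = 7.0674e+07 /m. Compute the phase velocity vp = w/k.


vp = w / k
= 1.0821e+15 / 7.0674e+07
= 1.5311e+07 m/s

1.5311e+07


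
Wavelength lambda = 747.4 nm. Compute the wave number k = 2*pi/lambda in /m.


k = 2 * pi / lambda
= 6.2832 / (747.4e-9)
= 6.2832 / 7.4740e-07
= 8.4067e+06 /m

8.4067e+06


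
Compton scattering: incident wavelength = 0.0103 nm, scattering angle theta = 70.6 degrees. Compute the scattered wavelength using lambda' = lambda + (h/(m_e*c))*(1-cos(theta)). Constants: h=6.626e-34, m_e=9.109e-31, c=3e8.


Compton wavelength: h/(m_e*c) = 2.4247e-12 m
d_lambda = 2.4247e-12 * (1 - cos(70.6 deg))
= 2.4247e-12 * 0.667839
= 1.6193e-12 m = 0.001619 nm
lambda' = 0.0103 + 0.001619
= 0.011919 nm

0.011919


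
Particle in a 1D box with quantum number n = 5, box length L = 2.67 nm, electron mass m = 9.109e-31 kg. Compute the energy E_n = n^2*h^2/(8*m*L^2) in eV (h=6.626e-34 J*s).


E = n^2 * h^2 / (8 * m * L^2)
= 5^2 * (6.626e-34)^2 / (8 * 9.109e-31 * (2.67e-9)^2)
= 25 * 4.3904e-67 / (8 * 9.109e-31 * 7.1289e-18)
= 2.1128e-19 J
= 1.3189 eV

1.3189


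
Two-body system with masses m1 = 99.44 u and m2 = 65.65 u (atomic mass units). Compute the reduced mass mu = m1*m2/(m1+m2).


mu = m1 * m2 / (m1 + m2)
= 99.44 * 65.65 / (99.44 + 65.65)
= 6528.236 / 165.09
= 39.5435 u

39.5435


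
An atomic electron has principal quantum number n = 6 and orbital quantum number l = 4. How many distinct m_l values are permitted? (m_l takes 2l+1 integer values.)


m_l ranges from -l to +l in integer steps
So m_l goes from -4 to +4
Count = 2l + 1 = 2*4 + 1
= 9

9


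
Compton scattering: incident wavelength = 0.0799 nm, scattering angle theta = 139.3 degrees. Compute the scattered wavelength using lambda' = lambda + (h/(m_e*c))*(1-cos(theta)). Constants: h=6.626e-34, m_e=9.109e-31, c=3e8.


Compton wavelength: h/(m_e*c) = 2.4247e-12 m
d_lambda = 2.4247e-12 * (1 - cos(139.3 deg))
= 2.4247e-12 * 1.758134
= 4.2630e-12 m = 0.004263 nm
lambda' = 0.0799 + 0.004263
= 0.084163 nm

0.084163


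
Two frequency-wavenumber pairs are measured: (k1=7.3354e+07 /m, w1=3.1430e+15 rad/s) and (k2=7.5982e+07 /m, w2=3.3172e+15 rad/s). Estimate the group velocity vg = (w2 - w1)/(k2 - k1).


vg = (w2 - w1) / (k2 - k1)
= (3.3172e+15 - 3.1430e+15) / (7.5982e+07 - 7.3354e+07)
= 1.7420e+14 / 2.6280e+06
= 6.6286e+07 m/s

6.6286e+07


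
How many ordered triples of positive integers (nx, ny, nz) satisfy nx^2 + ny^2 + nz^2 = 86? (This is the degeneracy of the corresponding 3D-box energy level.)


Enumerate all (nx, ny, nz) with nx^2 + ny^2 + nz^2 = 86:
(1,2,9)
(1,6,7)
(1,7,6)
(1,9,2)
(2,1,9)
(2,9,1)
(5,5,6)
(5,6,5)
(6,1,7)
(6,5,5)
(6,7,1)
(7,1,6)
(7,6,1)
(9,1,2)
(9,2,1)
Total degeneracy = 15

15


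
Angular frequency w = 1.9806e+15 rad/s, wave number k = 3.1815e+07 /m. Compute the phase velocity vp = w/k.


vp = w / k
= 1.9806e+15 / 3.1815e+07
= 6.2254e+07 m/s

6.2254e+07


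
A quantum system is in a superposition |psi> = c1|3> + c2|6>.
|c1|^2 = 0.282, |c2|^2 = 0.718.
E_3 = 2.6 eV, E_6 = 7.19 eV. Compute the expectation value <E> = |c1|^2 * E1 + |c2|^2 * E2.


<E> = |c1|^2 * E1 + |c2|^2 * E2
= 0.282 * 2.6 + 0.718 * 7.19
= 0.7332 + 5.1624
= 5.8956 eV

5.8956


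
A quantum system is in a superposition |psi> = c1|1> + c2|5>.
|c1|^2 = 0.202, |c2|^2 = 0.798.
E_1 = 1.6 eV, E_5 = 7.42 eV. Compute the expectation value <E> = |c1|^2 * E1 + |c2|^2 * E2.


<E> = |c1|^2 * E1 + |c2|^2 * E2
= 0.202 * 1.6 + 0.798 * 7.42
= 0.3232 + 5.9212
= 6.2444 eV

6.2444


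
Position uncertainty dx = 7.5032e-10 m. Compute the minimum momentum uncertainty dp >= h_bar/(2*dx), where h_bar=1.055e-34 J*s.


dp = h_bar / (2 * dx)
= 1.055e-34 / (2 * 7.5032e-10)
= 1.055e-34 / 1.5006e-09
= 7.0303e-26 kg*m/s

7.0303e-26


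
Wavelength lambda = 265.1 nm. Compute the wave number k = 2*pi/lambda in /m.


k = 2 * pi / lambda
= 6.2832 / (265.1e-9)
= 6.2832 / 2.6510e-07
= 2.3701e+07 /m

2.3701e+07


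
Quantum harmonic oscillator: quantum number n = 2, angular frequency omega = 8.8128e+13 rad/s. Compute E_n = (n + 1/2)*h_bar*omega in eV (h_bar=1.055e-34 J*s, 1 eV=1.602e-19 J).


E = (n + 1/2) * h_bar * omega
= (2 + 0.5) * 1.055e-34 * 8.8128e+13
= 2.5 * 9.2975e-21
= 2.3244e-20 J
= 0.1451 eV

0.1451


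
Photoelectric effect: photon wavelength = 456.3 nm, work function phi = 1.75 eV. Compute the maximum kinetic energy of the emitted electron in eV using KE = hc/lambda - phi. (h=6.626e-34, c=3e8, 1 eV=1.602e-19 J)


E_photon = hc / lambda
= (6.626e-34)(3e8) / (456.3e-9)
= 4.3563e-19 J
= 2.7193 eV
KE = E_photon - phi
= 2.7193 - 1.75
= 0.9693 eV

0.9693


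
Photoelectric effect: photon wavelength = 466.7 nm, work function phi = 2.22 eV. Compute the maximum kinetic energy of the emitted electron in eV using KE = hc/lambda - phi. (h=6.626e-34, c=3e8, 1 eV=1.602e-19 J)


E_photon = hc / lambda
= (6.626e-34)(3e8) / (466.7e-9)
= 4.2593e-19 J
= 2.6587 eV
KE = E_photon - phi
= 2.6587 - 2.22
= 0.4387 eV

0.4387


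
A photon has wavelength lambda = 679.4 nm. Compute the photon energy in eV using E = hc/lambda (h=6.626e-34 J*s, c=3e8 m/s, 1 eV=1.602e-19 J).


E = hc / lambda
= (6.626e-34)(3e8) / (679.4e-9)
= 1.9878e-25 / 6.7940e-07
= 2.9258e-19 J
Converting to eV: 2.9258e-19 / 1.602e-19
= 1.8264 eV

1.8264


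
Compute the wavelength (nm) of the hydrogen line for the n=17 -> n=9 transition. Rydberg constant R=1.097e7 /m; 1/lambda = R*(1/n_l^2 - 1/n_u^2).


1/lambda = R * (1/n_l^2 - 1/n_u^2)
= 1.097e7 * (1/9^2 - 1/17^2)
= 1.097e7 * (0.012346 - 0.00346)
= 1.097e7 * 0.008885
= 9.7474e+04 /m
lambda = 1 / 9.7474e+04 = 10259.1859 nm

10259.1859


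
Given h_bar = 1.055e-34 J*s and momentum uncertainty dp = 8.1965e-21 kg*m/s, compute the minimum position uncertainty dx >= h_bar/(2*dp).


dx = h_bar / (2 * dp)
= 1.055e-34 / (2 * 8.1965e-21)
= 1.055e-34 / 1.6393e-20
= 6.4357e-15 m

6.4357e-15


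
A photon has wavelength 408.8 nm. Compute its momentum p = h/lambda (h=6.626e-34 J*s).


p = h / lambda
= 6.626e-34 / (408.8e-9)
= 6.626e-34 / 4.0880e-07
= 1.6208e-27 kg*m/s

1.6208e-27


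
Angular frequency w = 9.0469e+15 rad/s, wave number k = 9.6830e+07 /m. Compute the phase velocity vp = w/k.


vp = w / k
= 9.0469e+15 / 9.6830e+07
= 9.3431e+07 m/s

9.3431e+07


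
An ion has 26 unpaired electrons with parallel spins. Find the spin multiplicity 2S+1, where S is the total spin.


Total spin S = N * (1/2) = 26 * 0.5 = 13.0
Spin multiplicity = 2S + 1
= 2 * 13.0 + 1
= 27

27


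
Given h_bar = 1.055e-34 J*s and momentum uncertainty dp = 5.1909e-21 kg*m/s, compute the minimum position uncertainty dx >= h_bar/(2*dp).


dx = h_bar / (2 * dp)
= 1.055e-34 / (2 * 5.1909e-21)
= 1.055e-34 / 1.0382e-20
= 1.0162e-14 m

1.0162e-14


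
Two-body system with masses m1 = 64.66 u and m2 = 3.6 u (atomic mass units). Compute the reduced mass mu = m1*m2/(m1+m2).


mu = m1 * m2 / (m1 + m2)
= 64.66 * 3.6 / (64.66 + 3.6)
= 232.776 / 68.26
= 3.4101 u

3.4101


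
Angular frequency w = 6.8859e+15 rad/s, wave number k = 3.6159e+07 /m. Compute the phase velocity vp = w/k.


vp = w / k
= 6.8859e+15 / 3.6159e+07
= 1.9043e+08 m/s

1.9043e+08


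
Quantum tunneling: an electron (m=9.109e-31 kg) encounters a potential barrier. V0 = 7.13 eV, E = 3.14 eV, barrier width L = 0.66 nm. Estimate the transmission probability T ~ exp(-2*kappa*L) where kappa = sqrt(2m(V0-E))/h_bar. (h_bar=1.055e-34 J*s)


V0 - E = 3.99 eV = 6.3920e-19 J
kappa = sqrt(2 * m * (V0-E)) / h_bar
= sqrt(2 * 9.109e-31 * 6.3920e-19) / 1.055e-34
= 1.0229e+10 /m
2*kappa*L = 2 * 1.0229e+10 * 0.66e-9
= 13.5017
T = exp(-13.5017) = 1.368585e-06

1.368585e-06


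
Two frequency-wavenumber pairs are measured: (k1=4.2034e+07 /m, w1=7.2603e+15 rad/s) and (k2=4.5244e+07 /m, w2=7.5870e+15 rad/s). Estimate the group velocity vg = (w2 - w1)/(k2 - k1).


vg = (w2 - w1) / (k2 - k1)
= (7.5870e+15 - 7.2603e+15) / (4.5244e+07 - 4.2034e+07)
= 3.2670e+14 / 3.2100e+06
= 1.0178e+08 m/s

1.0178e+08


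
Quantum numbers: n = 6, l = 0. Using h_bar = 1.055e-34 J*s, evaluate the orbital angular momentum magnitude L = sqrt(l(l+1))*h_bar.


L = sqrt(l*(l+1)) * h_bar
= sqrt(0 * 1) * 1.055e-34
= sqrt(0) * 1.055e-34
= 0.0 * 1.055e-34
= 0.0000e+00 J*s

0.0000e+00


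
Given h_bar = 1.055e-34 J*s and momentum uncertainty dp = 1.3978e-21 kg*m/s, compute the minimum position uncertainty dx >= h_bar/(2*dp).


dx = h_bar / (2 * dp)
= 1.055e-34 / (2 * 1.3978e-21)
= 1.055e-34 / 2.7956e-21
= 3.7738e-14 m

3.7738e-14


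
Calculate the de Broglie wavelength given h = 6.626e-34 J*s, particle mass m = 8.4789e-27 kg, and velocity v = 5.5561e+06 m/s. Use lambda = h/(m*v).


lambda = h / (m * v)
= 6.626e-34 / (8.4789e-27 * 5.5561e+06)
= 6.626e-34 / 4.7110e-20
= 1.4065e-14 m

1.4065e-14


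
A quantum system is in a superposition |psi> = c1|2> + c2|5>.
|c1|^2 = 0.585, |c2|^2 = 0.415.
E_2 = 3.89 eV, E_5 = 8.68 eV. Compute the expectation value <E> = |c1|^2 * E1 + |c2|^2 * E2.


<E> = |c1|^2 * E1 + |c2|^2 * E2
= 0.585 * 3.89 + 0.415 * 8.68
= 2.2756 + 3.6022
= 5.8778 eV

5.8778


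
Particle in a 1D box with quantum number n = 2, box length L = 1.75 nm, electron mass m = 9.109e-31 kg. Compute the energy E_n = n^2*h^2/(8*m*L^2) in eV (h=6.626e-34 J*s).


E = n^2 * h^2 / (8 * m * L^2)
= 2^2 * (6.626e-34)^2 / (8 * 9.109e-31 * (1.75e-9)^2)
= 4 * 4.3904e-67 / (8 * 9.109e-31 * 3.0625e-18)
= 7.8691e-20 J
= 0.4912 eV

0.4912


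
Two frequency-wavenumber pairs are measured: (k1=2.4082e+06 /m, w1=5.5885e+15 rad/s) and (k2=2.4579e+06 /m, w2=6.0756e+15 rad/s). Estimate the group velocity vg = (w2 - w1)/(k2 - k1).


vg = (w2 - w1) / (k2 - k1)
= (6.0756e+15 - 5.5885e+15) / (2.4579e+06 - 2.4082e+06)
= 4.8710e+14 / 4.9700e+04
= 9.8008e+09 m/s

9.8008e+09


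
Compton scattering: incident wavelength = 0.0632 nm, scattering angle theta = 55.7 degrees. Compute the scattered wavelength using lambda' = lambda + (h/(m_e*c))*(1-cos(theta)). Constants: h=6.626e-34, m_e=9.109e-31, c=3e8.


Compton wavelength: h/(m_e*c) = 2.4247e-12 m
d_lambda = 2.4247e-12 * (1 - cos(55.7 deg))
= 2.4247e-12 * 0.436474
= 1.0583e-12 m = 0.001058 nm
lambda' = 0.0632 + 0.001058
= 0.064258 nm

0.064258


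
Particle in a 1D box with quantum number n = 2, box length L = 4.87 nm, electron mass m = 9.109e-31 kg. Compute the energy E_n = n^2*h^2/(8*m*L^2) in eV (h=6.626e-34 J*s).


E = n^2 * h^2 / (8 * m * L^2)
= 2^2 * (6.626e-34)^2 / (8 * 9.109e-31 * (4.87e-9)^2)
= 4 * 4.3904e-67 / (8 * 9.109e-31 * 2.3717e-17)
= 1.0161e-20 J
= 0.0634 eV

0.0634


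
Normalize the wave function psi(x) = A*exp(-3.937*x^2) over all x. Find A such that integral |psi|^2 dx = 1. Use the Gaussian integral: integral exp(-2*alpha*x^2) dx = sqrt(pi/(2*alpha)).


integral |psi|^2 dx = A^2 * sqrt(pi/(2*alpha)) = 1
A^2 = sqrt(2*alpha/pi)
= sqrt(2 * 3.937 / pi)
= 1.583153
A = sqrt(1.583153)
= 1.2582

1.2582


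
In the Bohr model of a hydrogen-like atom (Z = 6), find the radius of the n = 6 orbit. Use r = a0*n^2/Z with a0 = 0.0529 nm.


r = a0 * n^2 / Z
= 0.0529 * 6^2 / 6
= 0.0529 * 36 / 6
= 0.3174 nm

0.3174


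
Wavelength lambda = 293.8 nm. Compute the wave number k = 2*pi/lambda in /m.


k = 2 * pi / lambda
= 6.2832 / (293.8e-9)
= 6.2832 / 2.9380e-07
= 2.1386e+07 /m

2.1386e+07


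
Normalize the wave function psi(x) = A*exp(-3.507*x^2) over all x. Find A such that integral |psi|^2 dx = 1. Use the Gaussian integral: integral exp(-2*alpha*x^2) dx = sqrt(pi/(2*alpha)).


integral |psi|^2 dx = A^2 * sqrt(pi/(2*alpha)) = 1
A^2 = sqrt(2*alpha/pi)
= sqrt(2 * 3.507 / pi)
= 1.494197
A = sqrt(1.494197)
= 1.2224

1.2224


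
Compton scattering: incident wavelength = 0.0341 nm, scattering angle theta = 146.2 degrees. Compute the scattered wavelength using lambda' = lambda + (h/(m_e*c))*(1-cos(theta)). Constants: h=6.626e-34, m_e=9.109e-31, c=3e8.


Compton wavelength: h/(m_e*c) = 2.4247e-12 m
d_lambda = 2.4247e-12 * (1 - cos(146.2 deg))
= 2.4247e-12 * 1.830984
= 4.4396e-12 m = 0.00444 nm
lambda' = 0.0341 + 0.00444
= 0.03854 nm

0.03854


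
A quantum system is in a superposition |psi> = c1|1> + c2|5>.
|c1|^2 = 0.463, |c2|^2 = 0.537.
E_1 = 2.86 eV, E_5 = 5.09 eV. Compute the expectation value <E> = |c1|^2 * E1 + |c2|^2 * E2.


<E> = |c1|^2 * E1 + |c2|^2 * E2
= 0.463 * 2.86 + 0.537 * 5.09
= 1.3242 + 2.7333
= 4.0575 eV

4.0575


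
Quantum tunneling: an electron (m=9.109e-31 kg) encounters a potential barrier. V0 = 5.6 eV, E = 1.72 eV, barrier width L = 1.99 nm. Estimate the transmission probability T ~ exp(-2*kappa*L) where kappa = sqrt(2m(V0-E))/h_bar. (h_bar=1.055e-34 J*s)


V0 - E = 3.88 eV = 6.2158e-19 J
kappa = sqrt(2 * m * (V0-E)) / h_bar
= sqrt(2 * 9.109e-31 * 6.2158e-19) / 1.055e-34
= 1.0087e+10 /m
2*kappa*L = 2 * 1.0087e+10 * 1.99e-9
= 40.1447
T = exp(-40.1447) = 3.676070e-18

3.676070e-18


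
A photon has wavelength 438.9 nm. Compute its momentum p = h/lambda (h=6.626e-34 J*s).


p = h / lambda
= 6.626e-34 / (438.9e-9)
= 6.626e-34 / 4.3890e-07
= 1.5097e-27 kg*m/s

1.5097e-27


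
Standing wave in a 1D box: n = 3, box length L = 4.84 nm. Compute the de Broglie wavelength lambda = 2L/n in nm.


lambda = 2L / n
= 2 * 4.84 / 3
= 9.68 / 3
= 3.2267 nm

3.2267


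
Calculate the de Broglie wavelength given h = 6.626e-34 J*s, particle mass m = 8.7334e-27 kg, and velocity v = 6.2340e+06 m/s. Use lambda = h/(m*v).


lambda = h / (m * v)
= 6.626e-34 / (8.7334e-27 * 6.2340e+06)
= 6.626e-34 / 5.4444e-20
= 1.2170e-14 m

1.2170e-14


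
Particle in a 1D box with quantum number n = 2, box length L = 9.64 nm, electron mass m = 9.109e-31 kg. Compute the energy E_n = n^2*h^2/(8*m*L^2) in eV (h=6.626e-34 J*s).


E = n^2 * h^2 / (8 * m * L^2)
= 2^2 * (6.626e-34)^2 / (8 * 9.109e-31 * (9.64e-9)^2)
= 4 * 4.3904e-67 / (8 * 9.109e-31 * 9.2930e-17)
= 2.5933e-21 J
= 0.0162 eV

0.0162


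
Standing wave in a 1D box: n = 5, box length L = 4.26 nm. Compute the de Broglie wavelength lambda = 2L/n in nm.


lambda = 2L / n
= 2 * 4.26 / 5
= 8.52 / 5
= 1.704 nm

1.704


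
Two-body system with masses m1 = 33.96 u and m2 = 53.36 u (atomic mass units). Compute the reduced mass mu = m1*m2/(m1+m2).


mu = m1 * m2 / (m1 + m2)
= 33.96 * 53.36 / (33.96 + 53.36)
= 1812.1056 / 87.32
= 20.7525 u

20.7525


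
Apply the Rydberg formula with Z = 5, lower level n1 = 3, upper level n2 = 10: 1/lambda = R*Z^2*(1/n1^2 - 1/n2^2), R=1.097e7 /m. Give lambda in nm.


1/lambda = R * Z^2 * (1/n1^2 - 1/n2^2)
= 1.097e7 * 5^2 * (1/3^2 - 1/10^2)
= 1.097e7 * 25 * (0.111111 - 0.01)
= 2.7730e+07 /m
lambda = 1 / 2.7730e+07
= 36.0624 nm

36.0624


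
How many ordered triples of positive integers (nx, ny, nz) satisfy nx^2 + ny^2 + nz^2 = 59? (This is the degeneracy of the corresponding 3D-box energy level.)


Enumerate all (nx, ny, nz) with nx^2 + ny^2 + nz^2 = 59:
(1,3,7)
(1,7,3)
(3,1,7)
(3,5,5)
(3,7,1)
(5,3,5)
(5,5,3)
(7,1,3)
(7,3,1)
Total degeneracy = 9

9


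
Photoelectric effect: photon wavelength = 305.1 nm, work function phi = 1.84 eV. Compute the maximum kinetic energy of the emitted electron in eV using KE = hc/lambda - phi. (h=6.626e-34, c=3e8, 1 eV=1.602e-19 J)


E_photon = hc / lambda
= (6.626e-34)(3e8) / (305.1e-9)
= 6.5152e-19 J
= 4.0669 eV
KE = E_photon - phi
= 4.0669 - 1.84
= 2.2269 eV

2.2269


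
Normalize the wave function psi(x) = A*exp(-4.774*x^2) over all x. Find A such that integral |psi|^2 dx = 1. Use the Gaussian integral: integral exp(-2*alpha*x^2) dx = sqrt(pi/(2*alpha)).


integral |psi|^2 dx = A^2 * sqrt(pi/(2*alpha)) = 1
A^2 = sqrt(2*alpha/pi)
= sqrt(2 * 4.774 / pi)
= 1.743337
A = sqrt(1.743337)
= 1.3204

1.3204


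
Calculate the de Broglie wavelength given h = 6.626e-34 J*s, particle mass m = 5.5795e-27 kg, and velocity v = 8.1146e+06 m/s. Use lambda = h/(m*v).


lambda = h / (m * v)
= 6.626e-34 / (5.5795e-27 * 8.1146e+06)
= 6.626e-34 / 4.5275e-20
= 1.4635e-14 m

1.4635e-14


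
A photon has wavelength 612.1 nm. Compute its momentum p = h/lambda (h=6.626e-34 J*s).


p = h / lambda
= 6.626e-34 / (612.1e-9)
= 6.626e-34 / 6.1210e-07
= 1.0825e-27 kg*m/s

1.0825e-27


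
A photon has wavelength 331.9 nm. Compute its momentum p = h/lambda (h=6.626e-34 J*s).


p = h / lambda
= 6.626e-34 / (331.9e-9)
= 6.626e-34 / 3.3190e-07
= 1.9964e-27 kg*m/s

1.9964e-27


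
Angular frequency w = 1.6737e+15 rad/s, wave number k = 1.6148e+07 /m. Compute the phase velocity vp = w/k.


vp = w / k
= 1.6737e+15 / 1.6148e+07
= 1.0365e+08 m/s

1.0365e+08


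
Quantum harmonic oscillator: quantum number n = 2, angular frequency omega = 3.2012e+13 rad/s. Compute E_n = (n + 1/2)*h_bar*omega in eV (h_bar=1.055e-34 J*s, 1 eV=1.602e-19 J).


E = (n + 1/2) * h_bar * omega
= (2 + 0.5) * 1.055e-34 * 3.2012e+13
= 2.5 * 3.3773e-21
= 8.4432e-21 J
= 0.0527 eV

0.0527


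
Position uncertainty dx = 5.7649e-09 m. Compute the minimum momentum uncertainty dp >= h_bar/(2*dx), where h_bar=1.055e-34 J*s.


dp = h_bar / (2 * dx)
= 1.055e-34 / (2 * 5.7649e-09)
= 1.055e-34 / 1.1530e-08
= 9.1502e-27 kg*m/s

9.1502e-27


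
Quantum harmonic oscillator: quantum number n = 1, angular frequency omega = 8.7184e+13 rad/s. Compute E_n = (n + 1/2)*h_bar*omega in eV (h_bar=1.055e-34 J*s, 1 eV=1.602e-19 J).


E = (n + 1/2) * h_bar * omega
= (1 + 0.5) * 1.055e-34 * 8.7184e+13
= 1.5 * 9.1979e-21
= 1.3797e-20 J
= 0.0861 eV

0.0861


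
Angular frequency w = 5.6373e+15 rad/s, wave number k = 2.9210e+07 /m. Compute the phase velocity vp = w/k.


vp = w / k
= 5.6373e+15 / 2.9210e+07
= 1.9299e+08 m/s

1.9299e+08


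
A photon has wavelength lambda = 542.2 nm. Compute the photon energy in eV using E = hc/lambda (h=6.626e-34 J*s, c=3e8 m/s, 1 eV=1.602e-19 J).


E = hc / lambda
= (6.626e-34)(3e8) / (542.2e-9)
= 1.9878e-25 / 5.4220e-07
= 3.6662e-19 J
Converting to eV: 3.6662e-19 / 1.602e-19
= 2.2885 eV

2.2885


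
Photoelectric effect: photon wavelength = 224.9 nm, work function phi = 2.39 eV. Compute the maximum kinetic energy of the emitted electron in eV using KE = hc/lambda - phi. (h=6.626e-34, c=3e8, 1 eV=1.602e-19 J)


E_photon = hc / lambda
= (6.626e-34)(3e8) / (224.9e-9)
= 8.8386e-19 J
= 5.5172 eV
KE = E_photon - phi
= 5.5172 - 2.39
= 3.1272 eV

3.1272


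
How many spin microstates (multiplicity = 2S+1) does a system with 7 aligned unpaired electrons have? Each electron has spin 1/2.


Total spin S = N * (1/2) = 7 * 0.5 = 3.5
Spin multiplicity = 2S + 1
= 2 * 3.5 + 1
= 8

8


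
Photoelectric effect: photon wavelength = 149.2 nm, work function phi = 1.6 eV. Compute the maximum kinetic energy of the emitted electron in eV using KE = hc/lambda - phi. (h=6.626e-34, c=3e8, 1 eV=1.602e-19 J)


E_photon = hc / lambda
= (6.626e-34)(3e8) / (149.2e-9)
= 1.3323e-18 J
= 8.3165 eV
KE = E_photon - phi
= 8.3165 - 1.6
= 6.7165 eV

6.7165


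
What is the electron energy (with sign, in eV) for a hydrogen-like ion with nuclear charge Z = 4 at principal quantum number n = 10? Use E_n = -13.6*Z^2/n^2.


E_n = -13.6 * Z^2 / n^2
= -13.6 * 4^2 / 10^2
= -13.6 * 16 / 100
= -2.176 eV

-2.176


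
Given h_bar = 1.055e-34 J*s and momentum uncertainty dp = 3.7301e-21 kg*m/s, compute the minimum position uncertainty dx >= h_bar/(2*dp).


dx = h_bar / (2 * dp)
= 1.055e-34 / (2 * 3.7301e-21)
= 1.055e-34 / 7.4602e-21
= 1.4142e-14 m

1.4142e-14


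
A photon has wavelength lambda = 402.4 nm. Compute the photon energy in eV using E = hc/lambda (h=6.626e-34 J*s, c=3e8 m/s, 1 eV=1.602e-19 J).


E = hc / lambda
= (6.626e-34)(3e8) / (402.4e-9)
= 1.9878e-25 / 4.0240e-07
= 4.9399e-19 J
Converting to eV: 4.9399e-19 / 1.602e-19
= 3.0836 eV

3.0836


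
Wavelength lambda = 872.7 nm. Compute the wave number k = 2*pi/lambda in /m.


k = 2 * pi / lambda
= 6.2832 / (872.7e-9)
= 6.2832 / 8.7270e-07
= 7.1997e+06 /m

7.1997e+06


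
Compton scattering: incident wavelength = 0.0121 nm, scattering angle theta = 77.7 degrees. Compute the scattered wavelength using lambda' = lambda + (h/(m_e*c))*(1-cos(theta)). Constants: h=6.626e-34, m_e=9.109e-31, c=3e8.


Compton wavelength: h/(m_e*c) = 2.4247e-12 m
d_lambda = 2.4247e-12 * (1 - cos(77.7 deg))
= 2.4247e-12 * 0.78697
= 1.9082e-12 m = 0.001908 nm
lambda' = 0.0121 + 0.001908
= 0.014008 nm

0.014008


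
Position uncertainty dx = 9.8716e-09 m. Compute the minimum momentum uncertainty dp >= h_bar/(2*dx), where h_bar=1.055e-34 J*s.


dp = h_bar / (2 * dx)
= 1.055e-34 / (2 * 9.8716e-09)
= 1.055e-34 / 1.9743e-08
= 5.3436e-27 kg*m/s

5.3436e-27


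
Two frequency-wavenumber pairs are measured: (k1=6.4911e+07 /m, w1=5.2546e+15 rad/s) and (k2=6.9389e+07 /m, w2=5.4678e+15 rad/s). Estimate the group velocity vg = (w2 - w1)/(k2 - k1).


vg = (w2 - w1) / (k2 - k1)
= (5.4678e+15 - 5.2546e+15) / (6.9389e+07 - 6.4911e+07)
= 2.1320e+14 / 4.4780e+06
= 4.7611e+07 m/s

4.7611e+07


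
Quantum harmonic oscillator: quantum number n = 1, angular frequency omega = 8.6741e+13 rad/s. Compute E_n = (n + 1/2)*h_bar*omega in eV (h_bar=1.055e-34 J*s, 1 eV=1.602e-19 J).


E = (n + 1/2) * h_bar * omega
= (1 + 0.5) * 1.055e-34 * 8.6741e+13
= 1.5 * 9.1512e-21
= 1.3727e-20 J
= 0.0857 eV

0.0857


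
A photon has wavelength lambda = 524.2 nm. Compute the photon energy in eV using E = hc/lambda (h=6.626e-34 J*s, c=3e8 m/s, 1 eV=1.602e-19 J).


E = hc / lambda
= (6.626e-34)(3e8) / (524.2e-9)
= 1.9878e-25 / 5.2420e-07
= 3.7921e-19 J
Converting to eV: 3.7921e-19 / 1.602e-19
= 2.3671 eV

2.3671


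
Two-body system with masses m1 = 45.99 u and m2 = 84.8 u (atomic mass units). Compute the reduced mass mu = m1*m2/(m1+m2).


mu = m1 * m2 / (m1 + m2)
= 45.99 * 84.8 / (45.99 + 84.8)
= 3899.952 / 130.79
= 29.8184 u

29.8184


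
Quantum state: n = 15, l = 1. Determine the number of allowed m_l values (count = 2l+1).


m_l ranges from -l to +l in integer steps
So m_l goes from -1 to +1
Count = 2l + 1 = 2*1 + 1
= 3

3


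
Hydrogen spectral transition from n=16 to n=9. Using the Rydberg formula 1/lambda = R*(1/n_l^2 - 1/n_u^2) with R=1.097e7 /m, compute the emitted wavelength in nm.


1/lambda = R * (1/n_l^2 - 1/n_u^2)
= 1.097e7 * (1/9^2 - 1/16^2)
= 1.097e7 * (0.012346 - 0.003906)
= 1.097e7 * 0.008439
= 9.2581e+04 /m
lambda = 1 / 9.2581e+04 = 10801.4064 nm

10801.4064


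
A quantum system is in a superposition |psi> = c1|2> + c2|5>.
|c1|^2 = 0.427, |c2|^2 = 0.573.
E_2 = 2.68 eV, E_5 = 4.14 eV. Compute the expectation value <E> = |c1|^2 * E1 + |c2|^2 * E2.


<E> = |c1|^2 * E1 + |c2|^2 * E2
= 0.427 * 2.68 + 0.573 * 4.14
= 1.1444 + 2.3722
= 3.5166 eV

3.5166


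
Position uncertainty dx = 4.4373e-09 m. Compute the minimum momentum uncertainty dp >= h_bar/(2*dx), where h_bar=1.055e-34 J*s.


dp = h_bar / (2 * dx)
= 1.055e-34 / (2 * 4.4373e-09)
= 1.055e-34 / 8.8746e-09
= 1.1888e-26 kg*m/s

1.1888e-26


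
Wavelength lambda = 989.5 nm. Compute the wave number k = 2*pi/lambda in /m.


k = 2 * pi / lambda
= 6.2832 / (989.5e-9)
= 6.2832 / 9.8950e-07
= 6.3499e+06 /m

6.3499e+06


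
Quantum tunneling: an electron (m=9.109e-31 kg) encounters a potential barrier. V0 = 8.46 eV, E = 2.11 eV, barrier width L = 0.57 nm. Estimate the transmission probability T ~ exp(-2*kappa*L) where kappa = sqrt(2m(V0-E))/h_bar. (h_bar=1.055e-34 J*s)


V0 - E = 6.35 eV = 1.0173e-18 J
kappa = sqrt(2 * m * (V0-E)) / h_bar
= sqrt(2 * 9.109e-31 * 1.0173e-18) / 1.055e-34
= 1.2904e+10 /m
2*kappa*L = 2 * 1.2904e+10 * 0.57e-9
= 14.7103
T = exp(-14.7103) = 4.087029e-07

4.087029e-07


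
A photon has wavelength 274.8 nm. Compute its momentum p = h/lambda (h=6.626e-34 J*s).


p = h / lambda
= 6.626e-34 / (274.8e-9)
= 6.626e-34 / 2.7480e-07
= 2.4112e-27 kg*m/s

2.4112e-27


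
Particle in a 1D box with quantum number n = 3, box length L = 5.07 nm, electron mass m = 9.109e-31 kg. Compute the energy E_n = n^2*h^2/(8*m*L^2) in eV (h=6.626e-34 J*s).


E = n^2 * h^2 / (8 * m * L^2)
= 3^2 * (6.626e-34)^2 / (8 * 9.109e-31 * (5.07e-9)^2)
= 9 * 4.3904e-67 / (8 * 9.109e-31 * 2.5705e-17)
= 2.1094e-20 J
= 0.1317 eV

0.1317


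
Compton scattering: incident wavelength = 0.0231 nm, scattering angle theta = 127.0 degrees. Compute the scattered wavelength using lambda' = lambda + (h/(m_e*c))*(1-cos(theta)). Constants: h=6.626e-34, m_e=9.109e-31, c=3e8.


Compton wavelength: h/(m_e*c) = 2.4247e-12 m
d_lambda = 2.4247e-12 * (1 - cos(127.0 deg))
= 2.4247e-12 * 1.601815
= 3.8839e-12 m = 0.003884 nm
lambda' = 0.0231 + 0.003884
= 0.026984 nm

0.026984


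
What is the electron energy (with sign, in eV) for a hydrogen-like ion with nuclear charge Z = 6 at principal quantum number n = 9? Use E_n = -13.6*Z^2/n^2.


E_n = -13.6 * Z^2 / n^2
= -13.6 * 6^2 / 9^2
= -13.6 * 36 / 81
= -6.0444 eV

-6.0444


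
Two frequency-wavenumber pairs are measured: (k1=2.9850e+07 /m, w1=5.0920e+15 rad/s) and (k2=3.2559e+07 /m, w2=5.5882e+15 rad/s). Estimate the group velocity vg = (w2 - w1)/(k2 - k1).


vg = (w2 - w1) / (k2 - k1)
= (5.5882e+15 - 5.0920e+15) / (3.2559e+07 - 2.9850e+07)
= 4.9620e+14 / 2.7090e+06
= 1.8317e+08 m/s

1.8317e+08


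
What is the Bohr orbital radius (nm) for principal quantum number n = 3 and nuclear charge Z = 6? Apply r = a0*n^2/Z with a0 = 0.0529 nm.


r = a0 * n^2 / Z
= 0.0529 * 3^2 / 6
= 0.0529 * 9 / 6
= 0.0794 nm

0.0794


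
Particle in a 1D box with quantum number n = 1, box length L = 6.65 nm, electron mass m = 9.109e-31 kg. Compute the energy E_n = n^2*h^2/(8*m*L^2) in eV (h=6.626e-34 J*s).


E = n^2 * h^2 / (8 * m * L^2)
= 1^2 * (6.626e-34)^2 / (8 * 9.109e-31 * (6.65e-9)^2)
= 1 * 4.3904e-67 / (8 * 9.109e-31 * 4.4223e-17)
= 1.3624e-21 J
= 0.0085 eV

0.0085


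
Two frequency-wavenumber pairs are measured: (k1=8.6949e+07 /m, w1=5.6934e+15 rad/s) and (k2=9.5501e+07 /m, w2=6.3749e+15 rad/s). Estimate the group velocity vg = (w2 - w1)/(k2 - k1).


vg = (w2 - w1) / (k2 - k1)
= (6.3749e+15 - 5.6934e+15) / (9.5501e+07 - 8.6949e+07)
= 6.8150e+14 / 8.5520e+06
= 7.9689e+07 m/s

7.9689e+07


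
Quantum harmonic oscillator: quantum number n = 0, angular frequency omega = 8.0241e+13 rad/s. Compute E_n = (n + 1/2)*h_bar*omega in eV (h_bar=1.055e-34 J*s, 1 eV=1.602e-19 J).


E = (n + 1/2) * h_bar * omega
= (0 + 0.5) * 1.055e-34 * 8.0241e+13
= 0.5 * 8.4654e-21
= 4.2327e-21 J
= 0.0264 eV

0.0264
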